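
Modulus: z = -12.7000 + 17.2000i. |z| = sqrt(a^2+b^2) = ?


|z| = sqrt((-12.7)^2 + 17.2^2) = sqrt(161.29 + 295.84) = sqrt(457.13) = 21.3806

|z| = 21.3806


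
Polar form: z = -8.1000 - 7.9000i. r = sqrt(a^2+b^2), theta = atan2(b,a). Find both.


r = sqrt(65.61+62.41) = sqrt(128.02) = 11.3146
theta = atan2(-7.9, -8.1) = -135.7162 degrees

r = 11.3146, theta = -135.7162 degrees


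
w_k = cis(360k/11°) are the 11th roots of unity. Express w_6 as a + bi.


Angle = 360*6/11 = 196.3636°
a = cos(196.3636°) = -0.9595
b = sin(196.3636°) = -0.2817

-0.9595 - 0.2817i


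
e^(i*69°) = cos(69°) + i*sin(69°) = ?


cos(69°) = 0.3584
sin(69°) = 0.9336

e^(i*69°) = 0.3584 + 0.9336i


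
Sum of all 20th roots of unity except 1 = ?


With w = e^(2*pi*i/20), all 20 of the 20th roots of unity w^0 = 1, w, ..., w^(19) sum to 0: 1 + w + ... + w^(19) = (1 - w^20)/(1 - w) = 0 since w^20 = 1, w ≠ 1.
Removing the root 1: w + w^2 + ... + w^(19) = 0 - 1 = -1

Sum = -1


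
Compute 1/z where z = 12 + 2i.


|z|^2 = 144+4 = 148
1/z = (12 - 2i)/148

1/z = 0.0811 - 0.0135i


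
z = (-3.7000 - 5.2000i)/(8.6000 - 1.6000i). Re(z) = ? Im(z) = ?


Multiply by conjugate: (-3.7000 - 5.2000i)(8.6000 + 1.6000i) / (8.6^2 + (-1.6)^2)
Numerator real = -3.7*8.6 - (5.2)*(-1.6) = -23.5
Numerator imag = -5.2*8.6 - (-3.7)*(-1.6) = -50.64
Denominator = 76.52
Re(z) = -23.5/76.52 = -0.3071
Im(z) = -50.64/76.52 = -0.6618

Re(z) = -0.3071, Im(z) = -0.6618


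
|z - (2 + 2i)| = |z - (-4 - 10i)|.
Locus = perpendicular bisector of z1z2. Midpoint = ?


Equal distances means the locus is the perpendicular bisector of z1 and z2.
Midpoint = ((2+(-4))/2, (2+(-10))/2) = (-1.0000, -4.0000)

Perpendicular bisector through (-1.0000, -4.0000)


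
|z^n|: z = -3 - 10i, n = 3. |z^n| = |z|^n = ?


|z| = sqrt(9+100) = sqrt(109) = 10.4403
|z^3| = |z|^3 = (sqrt(109))^3 = 109*sqrt(109)

|z^3| = 109*sqrt(109) ≈ 1137.9934


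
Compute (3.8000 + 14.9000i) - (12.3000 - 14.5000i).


Real: 3.8 - 12.3 = -8.5
Imag: 14.9 + 14.5 = 29.4

-8.5000 + 29.4000i


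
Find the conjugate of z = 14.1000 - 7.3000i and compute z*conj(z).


z_bar = 14.1000 + 7.3000i
z*z_bar = 14.1^2 + (-7.3)^2 = 198.81 + 53.29 = 252.1

z_bar = 14.1000 + 7.3000i, z*z_bar = 252.1


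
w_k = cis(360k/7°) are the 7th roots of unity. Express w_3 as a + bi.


Angle = 360*3/7 = 154.2857°
a = cos(154.2857°) = -0.9010
b = sin(154.2857°) = 0.4339

-0.9010 + 0.4339i


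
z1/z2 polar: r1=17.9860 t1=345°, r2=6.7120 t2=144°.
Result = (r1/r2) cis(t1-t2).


r = 17.9860 / 6.7120 = 2.6797
theta = 345° - 144° = 201° = 201° (mod 360)

2.6797 cis(201°)


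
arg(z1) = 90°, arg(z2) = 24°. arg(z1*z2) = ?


arg(z1*z2) = 90° + 24° = 114°
Normalized to (-180°, 180°]: 114°

114°


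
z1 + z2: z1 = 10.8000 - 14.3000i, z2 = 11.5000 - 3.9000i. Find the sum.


Real: 10.8 + 11.5 = 22.3
Imag: -14.3 - 3.9 = -18.2

22.3000 - 18.2000i


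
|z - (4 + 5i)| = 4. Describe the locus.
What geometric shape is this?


|z - z0| = r is a circle with center z0 and radius r.
Center = (4, 5), radius = 4

Circle with center (4, 5) and radius 4


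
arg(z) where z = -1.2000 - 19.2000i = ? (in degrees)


Re = -1.2, Im = -19.2
arg = atan2(-19.2, -1.2) = -93.5763 degrees

arg(z) = -93.5763 degrees


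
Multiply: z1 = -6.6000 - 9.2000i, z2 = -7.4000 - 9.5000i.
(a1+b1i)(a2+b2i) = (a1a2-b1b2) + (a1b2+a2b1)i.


Real = -6.6*(-7.4) - (-9.2)*(-9.5) = 48.84 - 87.4 = -38.56
Imag = -6.6*(-9.5) - (7.4)*(-9.2) = 62.7 + 68.08 = 130.78

-38.5600 + 130.7800i


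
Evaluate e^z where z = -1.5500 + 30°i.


e^-1.5500 = 0.2122
cos(30°) = 0.866
sin(30°) = 0.5
Real = 0.2122*0.866 = 0.1838
Imag = 0.2122*0.5 = 0.1061

0.1838 + 0.1061i


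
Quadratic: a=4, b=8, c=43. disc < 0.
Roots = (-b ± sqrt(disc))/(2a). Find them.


disc = 8^2 - 4*4*43 = 64 - 688 = -624
sqrt(|disc|) = sqrt(624) = 24.9800
Real part = -8/(2*4) = -1.0000
Imag part = 24.9800/(2*4) = 3.1225

-1.0000 ± 3.1225i


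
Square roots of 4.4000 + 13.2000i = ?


|z| = sqrt(19.36+174.24) = 13.9140
sqrt((|z|+a)/2) = sqrt((13.9140+4.4)/2) = sqrt(9.1570) = 3.0261
sqrt((|z|-a)/2) = sqrt((13.9140-4.4)/2) = sqrt(4.7570) = 2.1811

±(3.0261 + 2.1811i) i.e. 3.0261 + 2.1811i and -3.0261 - 2.1811i


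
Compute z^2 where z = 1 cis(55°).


r^2 = 1^2 = 1
n*theta = 2*55° = 110° = 110° (mod 360)
a = 1*cos(110°) = -0.3420
b = 1*sin(110°) = 0.9397

1 cis(110°) = -0.3420 + 0.9397i


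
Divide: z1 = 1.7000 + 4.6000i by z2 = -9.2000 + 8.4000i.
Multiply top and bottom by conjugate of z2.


Conjugate of z2 = -9.2000 - 8.4000i
Numerator: (1.7000 + 4.6000i)(-9.2000 - 8.4000i) = 23.0000 - 56.6000i
Denominator: (-9.2)^2 + 8.4^2 = 155.2
Result = (23.0000 - 56.6000i)/155.2

0.1482 - 0.3647i


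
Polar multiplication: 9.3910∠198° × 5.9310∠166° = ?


r = 9.3910 * 5.9310 = 55.6980
theta = 198° + 166° = 364° = 4° (mod 360)

55.6980 cis(4°)


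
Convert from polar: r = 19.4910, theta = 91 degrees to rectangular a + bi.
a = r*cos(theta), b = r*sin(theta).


a = 19.4910*cos(91°) = 19.4910*(-0.017452) = -0.3402
b = 19.4910*sin(91°) = 19.4910*0.999848 = 19.4880

-0.3402 + 19.4880i


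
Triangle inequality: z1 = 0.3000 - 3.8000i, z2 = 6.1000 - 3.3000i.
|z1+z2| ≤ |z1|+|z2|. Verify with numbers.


|z1| = sqrt(0.3^2 + (-3.8)^2) = sqrt(14.53) = 3.8118
|z2| = sqrt(6.1^2 + (-3.3)^2) = sqrt(48.1) = 6.9354
z1+z2 = 6.4000 - 7.1000i
|z1+z2| = sqrt(91.37) = 9.5588
|z1|+|z2| = 3.8118 + 6.9354 = 10.7472

|z1+z2| = 9.5588 ≤ |z1|+|z2| = 10.7472 (verified)


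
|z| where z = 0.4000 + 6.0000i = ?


|z| = sqrt(0.4^2 + 6^2) = sqrt(0.16 + 36) = sqrt(36.16) = 6.0133

|z| = 6.0133


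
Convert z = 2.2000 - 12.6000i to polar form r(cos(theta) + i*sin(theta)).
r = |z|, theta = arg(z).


r = sqrt(4.84+158.76) = sqrt(163.6) = 12.7906
theta = atan2(-12.6, 2.2) = -80.0958 degrees

r = 12.7906, theta = -80.0958 degrees


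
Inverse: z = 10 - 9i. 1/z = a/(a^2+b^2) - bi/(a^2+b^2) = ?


|z|^2 = 100+81 = 181
1/z = (10 + 9i)/181

1/z = 0.0552 + 0.0497i


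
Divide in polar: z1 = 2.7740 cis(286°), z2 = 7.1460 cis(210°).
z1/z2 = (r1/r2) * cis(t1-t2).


r = 2.7740 / 7.1460 = 0.3882
theta = 286° - 210° = 76° = 76° (mod 360)

0.3882 cis(76°)


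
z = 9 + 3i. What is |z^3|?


|z| = sqrt(81+9) = sqrt(90) = 9.4868
|z^3| = |z|^3 = (sqrt(90))^3 = 90*sqrt(90)

|z^3| = 90*sqrt(90) ≈ 853.8150


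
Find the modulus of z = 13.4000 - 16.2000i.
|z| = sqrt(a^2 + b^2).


|z| = sqrt(13.4^2 + (-16.2)^2) = sqrt(179.56 + 262.44) = sqrt(442) = 21.0238

|z| = 21.0238


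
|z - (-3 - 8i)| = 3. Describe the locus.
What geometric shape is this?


|z - z0| = r is a circle with center z0 and radius r.
Center = (-3, -8), radius = 3

Circle with center (-3, -8) and radius 3


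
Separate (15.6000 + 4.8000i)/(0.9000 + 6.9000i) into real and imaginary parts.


Multiply by conjugate: (15.6000 + 4.8000i)(0.9000 - 6.9000i) / (0.9^2 + 6.9^2)
Numerator real = 15.6*0.9 + 4.8*6.9 = 47.16
Numerator imag = 4.8*0.9 - 15.6*6.9 = -103.32
Denominator = 48.42
Re(z) = 47.16/48.42 = 0.9740
Im(z) = -103.32/48.42 = -2.1338

Re(z) = 0.9740, Im(z) = -2.1338


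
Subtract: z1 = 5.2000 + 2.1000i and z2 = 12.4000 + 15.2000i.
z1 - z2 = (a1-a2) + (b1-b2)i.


Real: 5.2 - 12.4 = -7.2
Imag: 2.1 - 15.2 = -13.1

-7.2000 - 13.1000i


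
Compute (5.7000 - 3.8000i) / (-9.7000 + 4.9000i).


Conjugate of z2 = -9.7000 - 4.9000i
Numerator: (5.7000 - 3.8000i)(-9.7000 - 4.9000i) = -73.9100 + 8.9300i
Denominator: (-9.7)^2 + 4.9^2 = 118.1
Result = (-73.9100 + 8.9300i)/118.1

-0.6258 + 0.0756i


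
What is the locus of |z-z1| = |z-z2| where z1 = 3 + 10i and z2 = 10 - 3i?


Equal distances means the locus is the perpendicular bisector of z1 and z2.
Midpoint = ((3+10)/2, (10+(-3))/2) = (6.5000, 3.5000)

Perpendicular bisector through (6.5000, 3.5000)


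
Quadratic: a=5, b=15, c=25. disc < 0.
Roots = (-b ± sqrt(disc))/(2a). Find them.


disc = 15^2 - 4*5*25 = 225 - 500 = -275
sqrt(|disc|) = sqrt(275) = 16.5831
Real part = -15/(2*5) = -1.5000
Imag part = 16.5831/(2*5) = 1.6583

-1.5000 ± 1.6583i


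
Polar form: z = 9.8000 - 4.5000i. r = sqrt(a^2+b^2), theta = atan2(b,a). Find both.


r = sqrt(96.04+20.25) = sqrt(116.29) = 10.7838
theta = atan2(-4.5, 9.8) = -24.6638 degrees

r = 10.7838, theta = -24.6638 degrees


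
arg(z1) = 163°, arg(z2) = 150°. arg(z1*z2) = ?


arg(z1*z2) = 163° + 150° = 313°
Normalized to (-180°, 180°]: -47°

-47°


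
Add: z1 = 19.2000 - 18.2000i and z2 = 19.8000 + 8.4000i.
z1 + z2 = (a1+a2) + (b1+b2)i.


Real: 19.2 + 19.8 = 39
Imag: -18.2 + 8.4 = -9.8

39.0000 - 9.8000i


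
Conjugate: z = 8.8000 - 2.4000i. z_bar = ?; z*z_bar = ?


z_bar = 8.8000 + 2.4000i
z*z_bar = 8.8^2 + (-2.4)^2 = 77.44 + 5.76 = 83.2

z_bar = 8.8000 + 2.4000i, z*z_bar = 83.2


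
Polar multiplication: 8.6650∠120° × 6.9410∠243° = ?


r = 8.6650 * 6.9410 = 60.1438
theta = 120° + 243° = 363° = 3° (mod 360)

60.1438 cis(3°)


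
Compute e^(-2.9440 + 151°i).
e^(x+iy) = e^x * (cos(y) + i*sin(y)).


e^-2.9440 = 0.0527
cos(151°) = -0.8746
sin(151°) = 0.4848
Real = 0.0527*(-0.8746) = -0.0461
Imag = 0.0527*0.4848 = 0.0255

-0.0461 + 0.0255i


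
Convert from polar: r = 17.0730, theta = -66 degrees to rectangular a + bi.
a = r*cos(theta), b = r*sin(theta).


a = 17.0730*cos(-66°) = 17.0730*0.406737 = 6.9442
b = 17.0730*sin(-66°) = 17.0730*(-0.91355) = -15.5970

6.9442 - 15.5970i


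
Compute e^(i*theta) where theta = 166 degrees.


cos(166°) = -0.9703
sin(166°) = 0.2419

e^(i*166°) = -0.9703 + 0.2419i


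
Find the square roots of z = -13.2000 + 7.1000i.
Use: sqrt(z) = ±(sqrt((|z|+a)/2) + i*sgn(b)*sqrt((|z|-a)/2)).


|z| = sqrt(174.24+50.41) = 14.9883
sqrt((|z|+a)/2) = sqrt((14.9883+(-13.2))/2) = sqrt(0.8942) = 0.9456
sqrt((|z|-a)/2) = sqrt((14.9883-(-13.2))/2) = sqrt(14.0942) = 3.7542

±(0.9456 + 3.7542i) i.e. 0.9456 + 3.7542i and -0.9456 - 3.7542i


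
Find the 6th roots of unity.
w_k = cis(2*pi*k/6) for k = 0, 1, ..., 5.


The 6th roots of unity are cis(360k/6°) for k=0..5
Angle step = 360/6 = 60°
Primitive root: cis(60°)
Primitive root = 0.5000 + 0.8660i

6 roots at angles: 0°, 60°, 120°, 180°, 240°, 300°


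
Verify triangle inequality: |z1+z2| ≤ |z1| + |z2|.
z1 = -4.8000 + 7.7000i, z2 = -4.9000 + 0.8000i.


|z1| = sqrt((-4.8)^2 + 7.7^2) = sqrt(82.33) = 9.0736
|z2| = sqrt((-4.9)^2 + 0.8^2) = sqrt(24.65) = 4.9649
z1+z2 = -9.7000 + 8.5000i
|z1+z2| = sqrt(166.34) = 12.8973
|z1|+|z2| = 9.0736 + 4.9649 = 14.0385

|z1+z2| = 12.8973 ≤ |z1|+|z2| = 14.0385 (verified)


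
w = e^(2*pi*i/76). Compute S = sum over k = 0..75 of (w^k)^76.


The roots are w_k = w^k with w = e^(2*pi*i/76), and (w^k)^76 = (w^76)^k.
So S = 1 + u + u^2 + ... + u^(75) with u = w^76.
76 = 1*76 + 0, so 76 is a multiple of 76 and u = (w^76)^1 = 1.
Every one of the 76 terms equals 1: S = 76

S = 76


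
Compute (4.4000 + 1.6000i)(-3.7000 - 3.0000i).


Real = 4.4*(-3.7) - 1.6*(-3) = -16.28 - (-4.8) = -11.48
Imag = 4.4*(-3) - (3.7)*1.6 = -13.2 - (5.92) = -19.12

-11.4800 - 19.1200i


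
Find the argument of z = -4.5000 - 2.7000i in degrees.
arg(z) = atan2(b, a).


Re = -4.5, Im = -2.7
arg = atan2(-2.7, -4.5) = -149.0362 degrees

arg(z) = -149.0362 degrees


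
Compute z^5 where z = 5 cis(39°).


r^5 = 5^5 = 3125
n*theta = 5*39° = 195° = 195° (mod 360)
a = 3125*cos(195°) = -3018.5182
b = 3125*sin(195°) = -808.8095

3125 cis(195°) = -3018.5182 - 808.8095i


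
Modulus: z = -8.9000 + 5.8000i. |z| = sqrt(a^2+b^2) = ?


|z| = sqrt((-8.9)^2 + 5.8^2) = sqrt(79.21 + 33.64) = sqrt(112.85) = 10.6231

|z| = 10.6231


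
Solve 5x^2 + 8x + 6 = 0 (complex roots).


disc = 8^2 - 4*5*6 = 64 - 120 = -56
sqrt(|disc|) = sqrt(56) = 7.4833
Real part = -8/(2*5) = -0.8000
Imag part = 7.4833/(2*5) = 0.7483

-0.8000 ± 0.7483i


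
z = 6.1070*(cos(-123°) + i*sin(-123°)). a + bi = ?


a = 6.1070*cos(-123°) = 6.1070*(-0.54464) = -3.3261
b = 6.1070*sin(-123°) = 6.1070*(-0.83867) = -5.1218

-3.3261 - 5.1218i


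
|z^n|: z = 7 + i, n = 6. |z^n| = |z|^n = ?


|z| = sqrt(49+1) = sqrt(50) = 7.0711
|z^6| = |z|^6 = (sqrt(50))^6 = 50^3 = 125000

|z^6| = 125000


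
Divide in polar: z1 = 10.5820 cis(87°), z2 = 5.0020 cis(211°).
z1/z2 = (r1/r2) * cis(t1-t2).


r = 10.5820 / 5.0020 = 2.1156
theta = 87° - 211° = -124° = 236° (mod 360)

2.1156 cis(236°)


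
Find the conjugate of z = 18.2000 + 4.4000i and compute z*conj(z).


z_bar = 18.2000 - 4.4000i
z*z_bar = 18.2^2 + 4.4^2 = 331.24 + 19.36 = 350.6

z_bar = 18.2000 - 4.4000i, z*z_bar = 350.6


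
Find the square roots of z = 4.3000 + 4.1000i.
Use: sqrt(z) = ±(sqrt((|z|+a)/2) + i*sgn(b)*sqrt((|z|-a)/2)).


|z| = sqrt(18.49+16.81) = 5.9414
sqrt((|z|+a)/2) = sqrt((5.9414+4.3)/2) = sqrt(5.1207) = 2.2629
sqrt((|z|-a)/2) = sqrt((5.9414-4.3)/2) = sqrt(0.8207) = 0.9059

±(2.2629 + 0.9059i) i.e. 2.2629 + 0.9059i and -2.2629 - 0.9059i


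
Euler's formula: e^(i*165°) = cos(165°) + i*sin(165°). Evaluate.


cos(165°) = -0.9659
sin(165°) = 0.2588

e^(i*165°) = -0.9659 + 0.2588i


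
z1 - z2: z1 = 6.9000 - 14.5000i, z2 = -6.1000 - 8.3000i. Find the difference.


Real: 6.9 + 6.1 = 13
Imag: -14.5 + 8.3 = -6.2

13.0000 - 6.2000i


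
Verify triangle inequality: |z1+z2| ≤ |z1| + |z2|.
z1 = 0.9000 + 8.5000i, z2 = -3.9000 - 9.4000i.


|z1| = sqrt(0.9^2 + 8.5^2) = sqrt(73.06) = 8.5475
|z2| = sqrt((-3.9)^2 + (-9.4)^2) = sqrt(103.57) = 10.1769
z1+z2 = -3.0000 - 0.9000i
|z1+z2| = sqrt(9.81) = 3.1321
|z1|+|z2| = 8.5475 + 10.1769 = 18.7244

|z1+z2| = 3.1321 ≤ |z1|+|z2| = 18.7244 (verified)


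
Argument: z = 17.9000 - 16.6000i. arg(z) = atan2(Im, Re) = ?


Re = 17.9, Im = -16.6
arg = atan2(-16.6, 17.9) = -42.8420 degrees

arg(z) = -42.8420 degrees


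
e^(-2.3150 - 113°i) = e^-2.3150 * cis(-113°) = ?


e^-2.3150 = 0.0988
cos(-113°) = -0.3907
sin(-113°) = -0.9205
Real = 0.0988*(-0.3907) = -0.0386
Imag = 0.0988*(-0.9205) = -0.0909

-0.0386 - 0.0909i


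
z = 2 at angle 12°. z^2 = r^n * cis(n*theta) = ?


r^2 = 2^2 = 4
n*theta = 2*12° = 24° = 24° (mod 360)
a = 4*cos(24°) = 3.6542
b = 4*sin(24°) = 1.6269

4 cis(24°) = 3.6542 + 1.6269i


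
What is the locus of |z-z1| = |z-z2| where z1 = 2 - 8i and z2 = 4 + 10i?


Equal distances means the locus is the perpendicular bisector of z1 and z2.
Midpoint = ((2+4)/2, (-8+10)/2) = (3.0000, 1.0000)

Perpendicular bisector through (3.0000, 1.0000)


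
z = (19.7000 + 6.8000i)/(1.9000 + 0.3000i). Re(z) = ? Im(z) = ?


Multiply by conjugate: (19.7000 + 6.8000i)(1.9000 - 0.3000i) / (1.9^2 + 0.3^2)
Numerator real = 19.7*1.9 + 6.8*0.3 = 39.47
Numerator imag = 6.8*1.9 - 19.7*0.3 = 7.01
Denominator = 3.7
Re(z) = 39.47/3.7 = 10.6676
Im(z) = 7.01/3.7 = 1.8946

Re(z) = 10.6676, Im(z) = 1.8946


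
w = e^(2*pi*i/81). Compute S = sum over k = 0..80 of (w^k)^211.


The roots are w_k = w^k with w = e^(2*pi*i/81), and (w^k)^211 = (w^211)^k.
So S = 1 + u + u^2 + ... + u^(80) with u = w^211.
211 = 2*81 + 49, so 211 is not a multiple of 81: u = (w^81)^2 * w^49 = w^49 ≠ 1 (w is a primitive 81th root), while u^81 = (w^81)^211 = 1.
Geometric series: S = (1 - u^81)/(1 - u) = (1 - 1)/(1 - u) = 0

S = 0


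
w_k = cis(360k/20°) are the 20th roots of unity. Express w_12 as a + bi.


Angle = 360*12/20 = 216°
a = cos(216°) = -0.8090
b = sin(216°) = -0.5878

-0.8090 - 0.5878i


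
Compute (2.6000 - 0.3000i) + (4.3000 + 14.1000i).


Real: 2.6 + 4.3 = 6.9
Imag: -0.3 + 14.1 = 13.8

6.9000 + 13.8000i


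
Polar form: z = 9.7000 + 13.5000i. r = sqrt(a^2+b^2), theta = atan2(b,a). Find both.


r = sqrt(94.09+182.25) = sqrt(276.34) = 16.6235
theta = atan2(13.5, 9.7) = 54.3021 degrees

r = 16.6235, theta = 54.3021 degrees


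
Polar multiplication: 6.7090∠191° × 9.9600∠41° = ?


r = 6.7090 * 9.9600 = 66.8216
theta = 191° + 41° = 232° = 232° (mod 360)

66.8216 cis(232°)


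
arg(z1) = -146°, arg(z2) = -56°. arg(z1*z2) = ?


arg(z1*z2) = -146° - 56° = -202°
Normalized to (-180°, 180°]: 158°

158°


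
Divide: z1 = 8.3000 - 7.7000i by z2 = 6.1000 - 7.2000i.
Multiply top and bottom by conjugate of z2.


Conjugate of z2 = 6.1000 + 7.2000i
Numerator: (8.3000 - 7.7000i)(6.1000 + 7.2000i) = 106.0700 + 12.7900i
Denominator: 6.1^2 + (-7.2)^2 = 89.05
Result = (106.0700 + 12.7900i)/89.05

1.1911 + 0.1436i


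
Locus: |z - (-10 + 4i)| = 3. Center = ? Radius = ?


|z - z0| = r is a circle with center z0 and radius r.
Center = (-10, 4), radius = 3

Circle with center (-10, 4) and radius 3


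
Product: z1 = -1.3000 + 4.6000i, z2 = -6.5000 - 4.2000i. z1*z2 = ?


Real = -1.3*(-6.5) - 4.6*(-4.2) = 8.45 - (-19.32) = 27.77
Imag = -1.3*(-4.2) - (6.5)*4.6 = 5.46 - (29.9) = -24.44

27.7700 - 24.4400i


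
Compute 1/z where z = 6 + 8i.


|z|^2 = 36+64 = 100
1/z = (6 - 8i)/100

1/z = 0.0600 - 0.0800i


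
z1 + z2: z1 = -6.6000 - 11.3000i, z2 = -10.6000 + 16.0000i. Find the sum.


Real: -6.6 - 10.6 = -17.2
Imag: -11.3 + 16 = 4.7

-17.2000 + 4.7000i


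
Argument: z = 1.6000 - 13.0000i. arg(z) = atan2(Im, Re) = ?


Re = 1.6, Im = -13
arg = atan2(-13, 1.6) = -82.9835 degrees

arg(z) = -82.9835 degrees


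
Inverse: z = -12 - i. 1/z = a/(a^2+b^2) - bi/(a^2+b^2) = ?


|z|^2 = 144+1 = 145
1/z = (-12 + 1i)/145

1/z = -0.0828 + 0.0069i


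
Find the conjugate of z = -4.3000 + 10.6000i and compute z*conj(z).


z_bar = -4.3000 - 10.6000i
z*z_bar = (-4.3)^2 + 10.6^2 = 18.49 + 112.36 = 130.85

z_bar = -4.3000 - 10.6000i, z*z_bar = 130.85


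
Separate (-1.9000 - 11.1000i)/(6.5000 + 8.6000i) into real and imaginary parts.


Multiply by conjugate: (-1.9000 - 11.1000i)(6.5000 - 8.6000i) / (6.5^2 + 8.6^2)
Numerator real = -1.9*6.5 - (11.1)*8.6 = -107.81
Numerator imag = -11.1*6.5 - (-1.9)*8.6 = -55.81
Denominator = 116.21
Re(z) = -107.81/116.21 = -0.9277
Im(z) = -55.81/116.21 = -0.4803

Re(z) = -0.9277, Im(z) = -0.4803


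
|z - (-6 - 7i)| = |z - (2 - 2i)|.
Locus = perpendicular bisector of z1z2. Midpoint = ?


Equal distances means the locus is the perpendicular bisector of z1 and z2.
Midpoint = ((-6+2)/2, (-7+(-2))/2) = (-2.0000, -4.5000)

Perpendicular bisector through (-2.0000, -4.5000)


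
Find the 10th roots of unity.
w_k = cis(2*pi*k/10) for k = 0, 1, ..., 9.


The 10th roots of unity are cis(360k/10°) for k=0..9
Angle step = 360/10 = 36°
Primitive root: cis(36°)
Primitive root = 0.8090 + 0.5878i

10 roots at angles: 0°, 36°, 72°, 108°, 144°, 180°, 216°, 252°, 288°, 324°


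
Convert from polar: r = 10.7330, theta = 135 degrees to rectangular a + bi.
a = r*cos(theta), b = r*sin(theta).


a = 10.7330*cos(135°) = 10.7330*(-0.70711) = -7.5894
b = 10.7330*sin(135°) = 10.7330*0.70711 = 7.5894

-7.5894 + 7.5894i


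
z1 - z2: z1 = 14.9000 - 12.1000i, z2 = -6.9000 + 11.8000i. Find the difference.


Real: 14.9 + 6.9 = 21.8
Imag: -12.1 - 11.8 = -23.9

21.8000 - 23.9000i


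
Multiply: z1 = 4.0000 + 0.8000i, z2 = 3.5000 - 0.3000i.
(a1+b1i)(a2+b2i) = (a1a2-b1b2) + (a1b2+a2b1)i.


Real = 4*3.5 - 0.8*(-0.3) = 14 - (-0.24) = 14.24
Imag = 4*(-0.3) + 3.5*0.8 = -1.2 + 2.8 = 1.6

14.2400 + 1.6000i


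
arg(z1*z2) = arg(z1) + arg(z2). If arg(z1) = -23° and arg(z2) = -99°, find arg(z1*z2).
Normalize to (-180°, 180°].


arg(z1*z2) = -23° - 99° = -122°
Normalized to (-180°, 180°]: -122°

-122°


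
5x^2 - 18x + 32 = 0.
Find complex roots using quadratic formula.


disc = (-18)^2 - 4*5*32 = 324 - 640 = -316
sqrt(|disc|) = sqrt(316) = 17.7764
Real part = 18/(2*5) = 1.8000
Imag part = 17.7764/(2*5) = 1.7776

1.8000 ± 1.7776i


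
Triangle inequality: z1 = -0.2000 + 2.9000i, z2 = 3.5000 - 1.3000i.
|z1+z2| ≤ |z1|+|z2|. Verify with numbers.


|z1| = sqrt((-0.2)^2 + 2.9^2) = sqrt(8.45) = 2.9069
|z2| = sqrt(3.5^2 + (-1.3)^2) = sqrt(13.94) = 3.7336
z1+z2 = 3.3000 + 1.6000i
|z1+z2| = sqrt(13.45) = 3.6674
|z1|+|z2| = 2.9069 + 3.7336 = 6.6405

|z1+z2| = 3.6674 ≤ |z1|+|z2| = 6.6405 (verified)


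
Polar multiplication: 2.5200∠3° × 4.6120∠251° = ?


r = 2.5200 * 4.6120 = 11.6222
theta = 3° + 251° = 254° = 254° (mod 360)

11.6222 cis(254°)


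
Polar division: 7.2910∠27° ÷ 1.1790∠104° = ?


r = 7.2910 / 1.1790 = 6.1841
theta = 27° - 104° = -77° = 283° (mod 360)

6.1841 cis(283°)


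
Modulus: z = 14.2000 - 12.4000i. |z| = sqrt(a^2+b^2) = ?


|z| = sqrt(14.2^2 + (-12.4)^2) = sqrt(201.64 + 153.76) = sqrt(355.4) = 18.8521

|z| = 18.8521


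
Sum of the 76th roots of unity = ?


The sum of all 76th roots of unity is 0.
Geometric series: (1 - w^76)/(1 - w) = (1-1)/(1-w) = 0 since w^76 = 1, w ≠ 1.
Alternatively: coefficient of z^75 in z^76 - 1 is 0.

0


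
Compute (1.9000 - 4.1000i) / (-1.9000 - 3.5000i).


Conjugate of z2 = -1.9000 + 3.5000i
Numerator: (1.9000 - 4.1000i)(-1.9000 + 3.5000i) = 10.7400 + 14.4400i
Denominator: (-1.9)^2 + (-3.5)^2 = 15.86
Result = (10.7400 + 14.4400i)/15.86

0.6772 + 0.9105i


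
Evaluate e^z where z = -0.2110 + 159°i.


e^-0.2110 = 0.8098
cos(159°) = -0.9336
sin(159°) = 0.3584
Real = 0.8098*(-0.9336) = -0.7560
Imag = 0.8098*0.3584 = 0.2902

-0.7560 + 0.2902i


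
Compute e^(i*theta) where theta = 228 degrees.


cos(228°) = -0.6691
sin(228°) = -0.7431

e^(i*228°) = -0.6691 - 0.7431i


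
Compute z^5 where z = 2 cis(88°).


r^5 = 2^5 = 32
n*theta = 5*88° = 440° = 80° (mod 360)
a = 32*cos(80°) = 5.5567
b = 32*sin(80°) = 31.5138

32 cis(80°) = 5.5567 + 31.5138i


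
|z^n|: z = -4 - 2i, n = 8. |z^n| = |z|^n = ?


|z| = sqrt(16+4) = sqrt(20) = 4.4721
|z^8| = |z|^8 = (sqrt(20))^8 = 20^4 = 160000

|z^8| = 160000


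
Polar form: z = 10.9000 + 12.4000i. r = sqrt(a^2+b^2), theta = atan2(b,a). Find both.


r = sqrt(118.81+153.76) = sqrt(272.57) = 16.5097
theta = atan2(12.4, 10.9) = 48.6835 degrees

r = 16.5097, theta = 48.6835 degrees


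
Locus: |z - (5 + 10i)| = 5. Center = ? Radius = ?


|z - z0| = r is a circle with center z0 and radius r.
Center = (5, 10), radius = 5

Circle with center (5, 10) and radius 5


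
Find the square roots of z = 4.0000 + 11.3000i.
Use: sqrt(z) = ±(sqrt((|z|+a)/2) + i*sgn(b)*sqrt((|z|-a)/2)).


|z| = sqrt(16+127.69) = 11.9871
sqrt((|z|+a)/2) = sqrt((11.9871+4)/2) = sqrt(7.9935) = 2.8273
sqrt((|z|-a)/2) = sqrt((11.9871-4)/2) = sqrt(3.9935) = 1.9984

±(2.8273 + 1.9984i) i.e. 2.8273 + 1.9984i and -2.8273 - 1.9984i


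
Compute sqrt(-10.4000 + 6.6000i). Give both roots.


|z| = sqrt(108.16+43.56) = 12.3175
sqrt((|z|+a)/2) = sqrt((12.3175+(-10.4))/2) = sqrt(0.9587) = 0.9791
sqrt((|z|-a)/2) = sqrt((12.3175-(-10.4))/2) = sqrt(11.3587) = 3.3703

±(0.9791 + 3.3703i) i.e. 0.9791 + 3.3703i and -0.9791 - 3.3703i


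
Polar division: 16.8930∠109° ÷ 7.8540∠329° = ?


r = 16.8930 / 7.8540 = 2.1509
theta = 109° - 329° = -220° = 140° (mod 360)

2.1509 cis(140°)


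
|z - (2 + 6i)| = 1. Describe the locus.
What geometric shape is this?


|z - z0| = r is a circle with center z0 and radius r.
Center = (2, 6), radius = 1

Circle with center (2, 6) and radius 1


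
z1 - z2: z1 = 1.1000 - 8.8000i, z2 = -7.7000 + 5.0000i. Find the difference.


Real: 1.1 + 7.7 = 8.8
Imag: -8.8 - 5 = -13.8

8.8000 - 13.8000i


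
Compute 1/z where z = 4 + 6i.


|z|^2 = 16+36 = 52
1/z = (4 - 6i)/52

1/z = 0.0769 - 0.1154i


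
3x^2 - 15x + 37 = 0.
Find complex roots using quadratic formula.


disc = (-15)^2 - 4*3*37 = 225 - 444 = -219
sqrt(|disc|) = sqrt(219) = 14.7986
Real part = 15/(2*3) = 2.5000
Imag part = 14.7986/(2*3) = 2.4664

2.5000 ± 2.4664i


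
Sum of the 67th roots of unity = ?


The sum of all 67th roots of unity is 0.
Geometric series: (1 - w^67)/(1 - w) = (1-1)/(1-w) = 0 since w^67 = 1, w ≠ 1.
Alternatively: coefficient of z^66 in z^67 - 1 is 0.

0


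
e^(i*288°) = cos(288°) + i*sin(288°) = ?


cos(288°) = 0.3090
sin(288°) = -0.9511

e^(i*288°) = 0.3090 - 0.9511i


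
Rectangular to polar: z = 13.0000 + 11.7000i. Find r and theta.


r = sqrt(169+136.89) = sqrt(305.89) = 17.4897
theta = atan2(11.7, 13) = 41.9872 degrees

r = 17.4897, theta = 41.9872 degrees


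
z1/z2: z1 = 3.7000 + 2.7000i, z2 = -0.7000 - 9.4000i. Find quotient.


Conjugate of z2 = -0.7000 + 9.4000i
Numerator: (3.7000 + 2.7000i)(-0.7000 + 9.4000i) = -27.9700 + 32.8900i
Denominator: (-0.7)^2 + (-9.4)^2 = 88.85
Result = (-27.9700 + 32.8900i)/88.85

-0.3148 + 0.3702i


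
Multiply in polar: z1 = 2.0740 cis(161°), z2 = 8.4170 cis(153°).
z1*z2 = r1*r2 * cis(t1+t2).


r = 2.0740 * 8.4170 = 17.4569
theta = 161° + 153° = 314° = 314° (mod 360)

17.4569 cis(314°)


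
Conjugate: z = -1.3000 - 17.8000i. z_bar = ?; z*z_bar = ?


z_bar = -1.3000 + 17.8000i
z*z_bar = (-1.3)^2 + (-17.8)^2 = 1.69 + 316.84 = 318.53

z_bar = -1.3000 + 17.8000i, z*z_bar = 318.53


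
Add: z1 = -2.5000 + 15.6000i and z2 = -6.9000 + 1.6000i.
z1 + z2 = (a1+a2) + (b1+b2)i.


Real: -2.5 - 6.9 = -9.4
Imag: 15.6 + 1.6 = 17.2

-9.4000 + 17.2000i


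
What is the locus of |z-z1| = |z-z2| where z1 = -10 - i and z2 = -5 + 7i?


Equal distances means the locus is the perpendicular bisector of z1 and z2.
Midpoint = ((-10+(-5))/2, (-1+7)/2) = (-7.5000, 3.0000)

Perpendicular bisector through (-7.5000, 3.0000)


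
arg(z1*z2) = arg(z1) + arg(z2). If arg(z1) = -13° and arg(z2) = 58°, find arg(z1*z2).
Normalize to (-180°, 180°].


arg(z1*z2) = -13° + 58° = 45°
Normalized to (-180°, 180°]: 45°

45°


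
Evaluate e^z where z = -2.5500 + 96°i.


e^-2.5500 = 0.0781
cos(96°) = -0.1045
sin(96°) = 0.9945
Real = 0.0781*(-0.1045) = -0.0082
Imag = 0.0781*0.9945 = 0.0777

-0.0082 + 0.0777i


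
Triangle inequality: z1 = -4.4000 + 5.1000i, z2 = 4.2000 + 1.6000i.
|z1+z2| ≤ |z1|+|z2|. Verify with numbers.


|z1| = sqrt((-4.4)^2 + 5.1^2) = sqrt(45.37) = 6.7357
|z2| = sqrt(4.2^2 + 1.6^2) = sqrt(20.2) = 4.4944
z1+z2 = -0.2000 + 6.7000i
|z1+z2| = sqrt(44.93) = 6.7030
|z1|+|z2| = 6.7357 + 4.4944 = 11.2301

|z1+z2| = 6.7030 ≤ |z1|+|z2| = 11.2301 (verified)


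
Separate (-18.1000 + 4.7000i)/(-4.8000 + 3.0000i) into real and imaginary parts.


Multiply by conjugate: (-18.1000 + 4.7000i)(-4.8000 - 3.0000i) / ((-4.8)^2 + 3^2)
Numerator real = -18.1*(-4.8) + 4.7*3 = 100.98
Numerator imag = 4.7*(-4.8) - (-18.1)*3 = 31.74
Denominator = 32.04
Re(z) = 100.98/32.04 = 3.1517
Im(z) = 31.74/32.04 = 0.9906

Re(z) = 3.1517, Im(z) = 0.9906


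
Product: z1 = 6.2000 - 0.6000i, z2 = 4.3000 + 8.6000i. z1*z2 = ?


Real = 6.2*4.3 - (-0.6)*8.6 = 26.66 - (-5.16) = 31.82
Imag = 6.2*8.6 + 4.3*(-0.6) = 53.32 - (2.58) = 50.74

31.8200 + 50.7400i


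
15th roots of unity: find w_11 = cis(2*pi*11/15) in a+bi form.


Angle = 360*11/15 = 264°
a = cos(264°) = -0.1045
b = sin(264°) = -0.9945

-0.1045 - 0.9945i


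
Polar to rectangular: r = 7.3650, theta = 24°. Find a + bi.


a = 7.3650*cos(24°) = 7.3650*0.91355 = 6.7283
b = 7.3650*sin(24°) = 7.3650*0.40674 = 2.9956

6.7283 + 2.9956i


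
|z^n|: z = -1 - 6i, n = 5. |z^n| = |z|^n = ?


|z| = sqrt(1+36) = sqrt(37) = 6.0828
|z^5| = |z|^5 = (sqrt(37))^5 = 37^2 * sqrt(37) = 1369*sqrt(37)

|z^5| = 1369*sqrt(37) ≈ 8327.3019


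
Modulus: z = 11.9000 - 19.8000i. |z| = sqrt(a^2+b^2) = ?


|z| = sqrt(11.9^2 + (-19.8)^2) = sqrt(141.61 + 392.04) = sqrt(533.65) = 23.1009

|z| = 23.1009


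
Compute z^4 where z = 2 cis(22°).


r^4 = 2^4 = 16
n*theta = 4*22° = 88° = 88° (mod 360)
a = 16*cos(88°) = 0.5584
b = 16*sin(88°) = 15.9903

16 cis(88°) = 0.5584 + 15.9903i


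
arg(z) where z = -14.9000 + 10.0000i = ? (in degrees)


Re = -14.9, Im = 10
arg = atan2(10, -14.9) = 146.1328 degrees

arg(z) = 146.1328 degrees


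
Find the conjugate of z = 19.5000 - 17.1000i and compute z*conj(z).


z_bar = 19.5000 + 17.1000i
z*z_bar = 19.5^2 + (-17.1)^2 = 380.25 + 292.41 = 672.66

z_bar = 19.5000 + 17.1000i, z*z_bar = 672.66


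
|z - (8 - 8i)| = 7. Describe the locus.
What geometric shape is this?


|z - z0| = r is a circle with center z0 and radius r.
Center = (8, -8), radius = 7

Circle with center (8, -8) and radius 7


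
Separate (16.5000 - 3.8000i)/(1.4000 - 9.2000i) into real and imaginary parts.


Multiply by conjugate: (16.5000 - 3.8000i)(1.4000 + 9.2000i) / (1.4^2 + (-9.2)^2)
Numerator real = 16.5*1.4 - (3.8)*(-9.2) = 58.06
Numerator imag = -3.8*1.4 - 16.5*(-9.2) = 146.48
Denominator = 86.6
Re(z) = 58.06/86.6 = 0.6704
Im(z) = 146.48/86.6 = 1.6915

Re(z) = 0.6704, Im(z) = 1.6915


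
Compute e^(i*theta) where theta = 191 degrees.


cos(191°) = -0.9816
sin(191°) = -0.1908

e^(i*191°) = -0.9816 - 0.1908i


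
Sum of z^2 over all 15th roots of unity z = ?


The roots are w_k = w^k with w = e^(2*pi*i/15), and (w^k)^2 = (w^2)^k.
So S = 1 + u + u^2 + ... + u^(14) with u = w^2.
2 = 0*15 + 2, so 2 is not a multiple of 15: u = w^2 ≠ 1 (w is a primitive 15th root), while u^15 = (w^15)^2 = 1.
Geometric series: S = (1 - u^15)/(1 - u) = (1 - 1)/(1 - u) = 0

S = 0


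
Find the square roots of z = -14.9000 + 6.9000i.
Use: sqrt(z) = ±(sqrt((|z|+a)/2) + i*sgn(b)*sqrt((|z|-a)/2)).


|z| = sqrt(222.01+47.61) = 16.4201
sqrt((|z|+a)/2) = sqrt((16.4201+(-14.9))/2) = sqrt(0.7601) = 0.8718
sqrt((|z|-a)/2) = sqrt((16.4201-(-14.9))/2) = sqrt(15.6601) = 3.9573

±(0.8718 + 3.9573i) i.e. 0.8718 + 3.9573i and -0.8718 - 3.9573i


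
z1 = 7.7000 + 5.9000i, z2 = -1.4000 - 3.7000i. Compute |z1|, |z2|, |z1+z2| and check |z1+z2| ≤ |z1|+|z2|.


|z1| = sqrt(7.7^2 + 5.9^2) = sqrt(94.1) = 9.7005
|z2| = sqrt((-1.4)^2 + (-3.7)^2) = sqrt(15.65) = 3.9560
z1+z2 = 6.3000 + 2.2000i
|z1+z2| = sqrt(44.53) = 6.6731
|z1|+|z2| = 9.7005 + 3.9560 = 13.6565

|z1+z2| = 6.6731 ≤ |z1|+|z2| = 13.6565 (verified)


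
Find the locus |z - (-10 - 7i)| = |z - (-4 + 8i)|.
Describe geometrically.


Equal distances means the locus is the perpendicular bisector of z1 and z2.
Midpoint = ((-10+(-4))/2, (-7+8)/2) = (-7.0000, 0.5000)

Perpendicular bisector through (-7.0000, 0.5000)


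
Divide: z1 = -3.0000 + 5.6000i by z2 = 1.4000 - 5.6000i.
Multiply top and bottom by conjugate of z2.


Conjugate of z2 = 1.4000 + 5.6000i
Numerator: (-3.0000 + 5.6000i)(1.4000 + 5.6000i) = -35.5600 - 8.9600i
Denominator: 1.4^2 + (-5.6)^2 = 33.32
Result = (-35.5600 - 8.9600i)/33.32

-1.0672 - 0.2689i


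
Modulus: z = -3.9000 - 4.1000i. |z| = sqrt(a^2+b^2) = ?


|z| = sqrt((-3.9)^2 + (-4.1)^2) = sqrt(15.21 + 16.81) = sqrt(32.02) = 5.6586

|z| = 5.6586


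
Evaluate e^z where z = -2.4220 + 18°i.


e^-2.4220 = 0.0887
cos(18°) = 0.9511
sin(18°) = 0.309
Real = 0.0887*0.9511 = 0.0844
Imag = 0.0887*0.309 = 0.0274

0.0844 + 0.0274i


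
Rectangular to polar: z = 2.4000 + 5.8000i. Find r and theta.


r = sqrt(5.76+33.64) = sqrt(39.4) = 6.2769
theta = atan2(5.8, 2.4) = 67.5206 degrees

r = 6.2769, theta = 67.5206 degrees


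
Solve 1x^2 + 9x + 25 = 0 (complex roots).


disc = 9^2 - 4*1*25 = 81 - 100 = -19
sqrt(|disc|) = sqrt(19) = 4.3589
Real part = -9/(2*1) = -4.5000
Imag part = 4.3589/(2*1) = 2.1794

-4.5000 ± 2.1794i


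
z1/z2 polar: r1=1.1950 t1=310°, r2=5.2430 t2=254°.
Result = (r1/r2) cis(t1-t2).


r = 1.1950 / 5.2430 = 0.2279
theta = 310° - 254° = 56° = 56° (mod 360)

0.2279 cis(56°)


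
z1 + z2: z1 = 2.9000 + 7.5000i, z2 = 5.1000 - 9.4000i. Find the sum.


Real: 2.9 + 5.1 = 8
Imag: 7.5 - 9.4 = -1.9

8.0000 - 1.9000i


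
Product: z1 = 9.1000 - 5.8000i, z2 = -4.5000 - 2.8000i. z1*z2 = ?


Real = 9.1*(-4.5) - (-5.8)*(-2.8) = -40.95 - 16.24 = -57.19
Imag = 9.1*(-2.8) - (4.5)*(-5.8) = -25.48 + 26.1 = 0.62

-57.1900 + 0.6200i


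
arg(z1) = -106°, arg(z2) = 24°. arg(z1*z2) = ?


arg(z1*z2) = -106° + 24° = -82°
Normalized to (-180°, 180°]: -82°

-82°


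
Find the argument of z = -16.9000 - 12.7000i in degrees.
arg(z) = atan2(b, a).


Re = -16.9, Im = -12.7
arg = atan2(-12.7, -16.9) = -143.0759 degrees

arg(z) = -143.0759 degrees


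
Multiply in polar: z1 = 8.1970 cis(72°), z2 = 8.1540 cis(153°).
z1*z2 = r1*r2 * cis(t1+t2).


r = 8.1970 * 8.1540 = 66.8383
theta = 72° + 153° = 225° = 225° (mod 360)

66.8383 cis(225°)


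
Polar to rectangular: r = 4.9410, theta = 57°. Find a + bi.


a = 4.9410*cos(57°) = 4.9410*0.54464 = 2.6911
b = 4.9410*sin(57°) = 4.9410*0.83867 = 4.1439

2.6911 + 4.1439i


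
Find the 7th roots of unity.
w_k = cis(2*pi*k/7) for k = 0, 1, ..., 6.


The 7th roots of unity are cis(360k/7°) for k=0..6
Angle step = 360/7 = 51.4286°
Primitive root: cis(51.4286°)
Primitive root = 0.6235 + 0.7818i

7 roots at angles: 0°, 51.4286°, 102.8571°, 154.2857°, 205.7143°, 257.1429°, 308.5714°


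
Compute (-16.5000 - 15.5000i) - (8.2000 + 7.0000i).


Real: -16.5 - 8.2 = -24.7
Imag: -15.5 - 7 = -22.5

-24.7000 - 22.5000i


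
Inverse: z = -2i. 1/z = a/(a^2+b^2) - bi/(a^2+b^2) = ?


|z|^2 = 0+4 = 4
1/z = (0 + 2i)/4

1/z = 0 + 0.5000i


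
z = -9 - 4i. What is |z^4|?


|z| = sqrt(81+16) = sqrt(97) = 9.8489
|z^4| = |z|^4 = (sqrt(97))^4 = 97^2 = 9409

|z^4| = 9409


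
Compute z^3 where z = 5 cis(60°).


r^3 = 5^3 = 125
n*theta = 3*60° = 180° = 180° (mod 360)
a = 125*cos(180°) = -125.0000
b = 125*sin(180°) = 0

125 cis(180°) = -125.0000 + 0i


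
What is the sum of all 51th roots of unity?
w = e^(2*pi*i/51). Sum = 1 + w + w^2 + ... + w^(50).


The sum of all 51th roots of unity is 0.
Geometric series: (1 - w^51)/(1 - w) = (1-1)/(1-w) = 0 since w^51 = 1, w ≠ 1.
Alternatively: coefficient of z^50 in z^51 - 1 is 0.

0


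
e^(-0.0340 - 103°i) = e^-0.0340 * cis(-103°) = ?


e^-0.0340 = 0.9666
cos(-103°) = -0.22495
sin(-103°) = -0.97437
Real = 0.9666*(-0.22495) = -0.2174
Imag = 0.9666*(-0.97437) = -0.9418

-0.2174 - 0.9418i


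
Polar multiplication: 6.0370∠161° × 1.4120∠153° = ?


r = 6.0370 * 1.4120 = 8.5242
theta = 161° + 153° = 314° = 314° (mod 360)

8.5242 cis(314°)


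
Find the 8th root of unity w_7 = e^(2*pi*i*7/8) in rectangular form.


Angle = 360*7/8 = 315°
a = cos(315°) = 0.7071
b = sin(315°) = -0.7071

0.7071 - 0.7071i


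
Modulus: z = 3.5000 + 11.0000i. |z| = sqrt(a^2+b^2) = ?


|z| = sqrt(3.5^2 + 11^2) = sqrt(12.25 + 121) = sqrt(133.25) = 11.5434

|z| = 11.5434


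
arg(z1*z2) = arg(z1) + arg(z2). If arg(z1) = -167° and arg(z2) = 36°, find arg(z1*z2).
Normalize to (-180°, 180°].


arg(z1*z2) = -167° + 36° = -131°
Normalized to (-180°, 180°]: -131°

-131°


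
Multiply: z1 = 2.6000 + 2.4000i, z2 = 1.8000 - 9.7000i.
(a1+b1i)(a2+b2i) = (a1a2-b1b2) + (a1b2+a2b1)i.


Real = 2.6*1.8 - 2.4*(-9.7) = 4.68 - (-23.28) = 27.96
Imag = 2.6*(-9.7) + 1.8*2.4 = -25.22 + 4.32 = -20.9

27.9600 - 20.9000i


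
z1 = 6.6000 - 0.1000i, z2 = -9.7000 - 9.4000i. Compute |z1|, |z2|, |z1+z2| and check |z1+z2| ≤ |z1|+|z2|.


|z1| = sqrt(6.6^2 + (-0.1)^2) = sqrt(43.57) = 6.6008
|z2| = sqrt((-9.7)^2 + (-9.4)^2) = sqrt(182.45) = 13.5074
z1+z2 = -3.1000 - 9.5000i
|z1+z2| = sqrt(99.86) = 9.9930
|z1|+|z2| = 6.6008 + 13.5074 = 20.1082

|z1+z2| = 9.9930 ≤ |z1|+|z2| = 20.1082 (verified)


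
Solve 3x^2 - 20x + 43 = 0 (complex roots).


disc = (-20)^2 - 4*3*43 = 400 - 516 = -116
sqrt(|disc|) = sqrt(116) = 10.7703
Real part = 20/(2*3) = 3.3333
Imag part = 10.7703/(2*3) = 1.7951

3.3333 ± 1.7951i


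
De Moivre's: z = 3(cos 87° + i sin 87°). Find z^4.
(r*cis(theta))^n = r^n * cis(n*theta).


r^4 = 3^4 = 81
n*theta = 4*87° = 348° = 348° (mod 360)
a = 81*cos(348°) = 79.2300
b = 81*sin(348°) = -16.8408

81 cis(348°) = 79.2300 - 16.8408i


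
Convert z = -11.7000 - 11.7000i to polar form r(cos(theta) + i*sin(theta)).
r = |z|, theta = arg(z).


r = sqrt(136.89+136.89) = sqrt(273.78) = 16.5463
theta = atan2(-11.7, -11.7) = -135.0000 degrees

r = 16.5463, theta = -135.0000 degrees


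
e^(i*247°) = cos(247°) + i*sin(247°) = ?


cos(247°) = -0.3907
sin(247°) = -0.9205

e^(i*247°) = -0.3907 - 0.9205i


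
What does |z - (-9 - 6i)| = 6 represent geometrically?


|z - z0| = r is a circle with center z0 and radius r.
Center = (-9, -6), radius = 6

Circle with center (-9, -6) and radius 6


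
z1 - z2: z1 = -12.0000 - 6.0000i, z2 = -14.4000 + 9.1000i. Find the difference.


Real: -12 + 14.4 = 2.4
Imag: -6 - 9.1 = -15.1

2.4000 - 15.1000i


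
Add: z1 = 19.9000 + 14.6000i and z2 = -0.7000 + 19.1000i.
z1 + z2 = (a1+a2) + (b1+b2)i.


Real: 19.9 - 0.7 = 19.2
Imag: 14.6 + 19.1 = 33.7

19.2000 + 33.7000i


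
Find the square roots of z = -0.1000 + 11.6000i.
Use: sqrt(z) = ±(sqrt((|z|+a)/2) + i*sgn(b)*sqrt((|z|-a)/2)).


|z| = sqrt(0.01+134.56) = 11.6004
sqrt((|z|+a)/2) = sqrt((11.6004+(-0.1))/2) = sqrt(5.7502) = 2.3980
sqrt((|z|-a)/2) = sqrt((11.6004-(-0.1))/2) = sqrt(5.8502) = 2.4187

±(2.3980 + 2.4187i) i.e. 2.3980 + 2.4187i and -2.3980 - 2.4187i


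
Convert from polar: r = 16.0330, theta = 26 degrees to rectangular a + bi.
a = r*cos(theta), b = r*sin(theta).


a = 16.0330*cos(26°) = 16.0330*0.898794 = 14.4104
b = 16.0330*sin(26°) = 16.0330*0.43837 = 7.0284

14.4104 + 7.0284i


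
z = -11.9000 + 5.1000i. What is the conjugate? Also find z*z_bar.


z_bar = -11.9000 - 5.1000i
z*z_bar = (-11.9)^2 + 5.1^2 = 141.61 + 26.01 = 167.62

z_bar = -11.9000 - 5.1000i, z*z_bar = 167.62


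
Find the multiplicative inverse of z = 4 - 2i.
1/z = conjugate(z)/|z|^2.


|z|^2 = 16+4 = 20
1/z = (4 + 2i)/20

1/z = 0.2000 + 0.1000i


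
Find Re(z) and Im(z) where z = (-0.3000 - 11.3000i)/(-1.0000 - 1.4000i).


Multiply by conjugate: (-0.3000 - 11.3000i)(-1.0000 + 1.4000i) / ((-1)^2 + (-1.4)^2)
Numerator real = -0.3*(-1) - (11.3)*(-1.4) = 16.12
Numerator imag = -11.3*(-1) - (-0.3)*(-1.4) = 10.88
Denominator = 2.96
Re(z) = 16.12/2.96 = 5.4459
Im(z) = 10.88/2.96 = 3.6757

Re(z) = 5.4459, Im(z) = 3.6757


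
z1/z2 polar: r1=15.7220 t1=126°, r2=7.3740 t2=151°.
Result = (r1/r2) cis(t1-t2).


r = 15.7220 / 7.3740 = 2.1321
theta = 126° - 151° = -25° = 335° (mod 360)

2.1321 cis(335°)


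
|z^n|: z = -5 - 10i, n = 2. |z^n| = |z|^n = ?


|z| = sqrt(25+100) = sqrt(125) = 11.1803
|z^2| = |z|^2 = (sqrt(125))^2 = 125

|z^2| = 125


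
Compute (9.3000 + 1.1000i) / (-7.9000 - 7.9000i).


Conjugate of z2 = -7.9000 + 7.9000i
Numerator: (9.3000 + 1.1000i)(-7.9000 + 7.9000i) = -82.1600 + 64.7800i
Denominator: (-7.9)^2 + (-7.9)^2 = 124.82
Result = (-82.1600 + 64.7800i)/124.82

-0.6582 + 0.5190i


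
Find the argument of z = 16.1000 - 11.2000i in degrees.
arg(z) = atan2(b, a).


Re = 16.1, Im = -11.2
arg = atan2(-11.2, 16.1) = -34.8245 degrees

arg(z) = -34.8245 degrees


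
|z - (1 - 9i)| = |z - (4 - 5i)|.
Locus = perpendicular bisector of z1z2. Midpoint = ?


Equal distances means the locus is the perpendicular bisector of z1 and z2.
Midpoint = ((1+4)/2, (-9+(-5))/2) = (2.5000, -7.0000)

Perpendicular bisector through (2.5000, -7.0000)


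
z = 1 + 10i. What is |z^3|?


|z| = sqrt(1+100) = sqrt(101) = 10.0499
|z^3| = |z|^3 = (sqrt(101))^3 = 101*sqrt(101)

|z^3| = 101*sqrt(101) ≈ 1015.0374


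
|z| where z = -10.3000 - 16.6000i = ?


|z| = sqrt((-10.3)^2 + (-16.6)^2) = sqrt(106.09 + 275.56) = sqrt(381.65) = 19.5359

|z| = 19.5359


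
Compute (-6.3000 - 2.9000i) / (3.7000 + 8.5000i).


Conjugate of z2 = 3.7000 - 8.5000i
Numerator: (-6.3000 - 2.9000i)(3.7000 - 8.5000i) = -47.9600 + 42.8200i
Denominator: 3.7^2 + 8.5^2 = 85.94
Result = (-47.9600 + 42.8200i)/85.94

-0.5581 + 0.4983i


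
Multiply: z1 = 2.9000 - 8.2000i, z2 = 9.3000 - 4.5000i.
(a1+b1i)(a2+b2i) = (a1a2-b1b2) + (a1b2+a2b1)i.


Real = 2.9*9.3 - (-8.2)*(-4.5) = 26.97 - 36.9 = -9.93
Imag = 2.9*(-4.5) + 9.3*(-8.2) = -13.05 - (76.26) = -89.31

-9.9300 - 89.3100i
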